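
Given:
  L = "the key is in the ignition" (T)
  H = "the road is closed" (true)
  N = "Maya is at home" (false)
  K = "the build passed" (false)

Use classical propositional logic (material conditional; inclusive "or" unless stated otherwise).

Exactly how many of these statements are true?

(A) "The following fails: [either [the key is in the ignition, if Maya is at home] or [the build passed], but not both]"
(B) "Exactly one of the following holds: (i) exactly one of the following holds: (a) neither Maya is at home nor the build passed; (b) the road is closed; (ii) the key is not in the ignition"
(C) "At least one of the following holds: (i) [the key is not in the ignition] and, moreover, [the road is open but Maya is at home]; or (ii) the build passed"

(A): Parsed as not ((N -> L) xor K)

N -> L = False -> True = True
(N -> L) xor K = True xor False = True
not ((N -> L) xor K) = not True = False
Hence (A) is false.

(B): Parsed as ((N nor K) xor H) xor not L

N nor K = False nor False = True
(N nor K) xor H = True xor True = False
not L = not True = False
((N nor K) xor H) xor not L = False xor False = False
Thus (B) is false.

(C): Parsed as (not L and (not H and N)) or K

not L = not True = False
not H = not True = False
not H and N = False and False = False
not L and (not H and N) = False and False = False
(not L and (not H and N)) or K = False or False = False
Thus (C) is false.

True statements: 0 (none).

0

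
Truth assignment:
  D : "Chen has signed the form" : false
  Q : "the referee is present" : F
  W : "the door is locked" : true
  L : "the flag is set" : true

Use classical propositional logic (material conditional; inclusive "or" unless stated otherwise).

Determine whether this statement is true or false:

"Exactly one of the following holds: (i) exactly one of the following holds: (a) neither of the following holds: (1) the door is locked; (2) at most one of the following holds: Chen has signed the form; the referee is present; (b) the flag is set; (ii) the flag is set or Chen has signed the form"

Parsed as ((W nor (D nand Q)) xor L) xor (L | D)

D nand Q = F nand F = T
W nor (D nand Q) = T nor T = F
(W nor (D nand Q)) xor L = F xor T = T
L | D = T | F = T
((W nor (D nand Q)) xor L) xor (L | D) = T xor T = F

false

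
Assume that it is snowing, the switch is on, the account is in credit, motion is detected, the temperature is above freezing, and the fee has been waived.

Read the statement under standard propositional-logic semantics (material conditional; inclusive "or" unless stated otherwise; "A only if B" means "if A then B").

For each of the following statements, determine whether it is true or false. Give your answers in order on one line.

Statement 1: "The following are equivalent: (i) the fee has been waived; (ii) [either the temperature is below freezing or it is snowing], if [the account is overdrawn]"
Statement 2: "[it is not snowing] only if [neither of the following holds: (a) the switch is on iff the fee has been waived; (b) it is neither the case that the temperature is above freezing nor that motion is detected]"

Statement 1 true, Statement 2 true

Let R = "the fee has been waived" (T), U = "the account is overdrawn" (F), H = "the temperature is below freezing" (F), Q = "it is snowing" (T), M = "the switch is on" (T), S = "motion is detected" (T).

Statement 1: Parsed as R ↔ (U → (H ∨ Q))

H ∨ Q = F ∨ T = T
U → (H ∨ Q) = F → T = T
R ↔ (U → (H ∨ Q)) = T ↔ T = T
So Statement 1 is true.

Statement 2: Parsed as ¬Q → ((M ↔ R) ↓ (¬H ↓ S))

¬Q = ¬T = F
M ↔ R = T ↔ T = T
¬H = ¬F = T
¬H ↓ S = T ↓ T = F
(M ↔ R) ↓ (¬H ↓ S) = T ↓ F = F
¬Q → ((M ↔ R) ↓ (¬H ↓ S)) = F → F = T
So Statement 2 is true.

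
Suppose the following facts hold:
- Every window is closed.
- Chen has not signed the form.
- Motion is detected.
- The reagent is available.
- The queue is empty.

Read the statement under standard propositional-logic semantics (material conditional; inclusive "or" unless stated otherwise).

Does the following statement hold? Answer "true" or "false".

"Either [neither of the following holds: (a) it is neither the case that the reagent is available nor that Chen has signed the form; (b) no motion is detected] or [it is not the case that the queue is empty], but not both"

True

Let Q = "the reagent is available" (True), U = "Chen has signed the form" (False), L = "motion is detected" (True), W = "the queue is empty" (True).
Parsed as ((Q nor U) nor not L) xor not W

Q nor U = True nor False = False
not L = not True = False
(Q nor U) nor not L = False nor False = True
not W = not True = False
((Q nor U) nor not L) xor not W = True xor False = True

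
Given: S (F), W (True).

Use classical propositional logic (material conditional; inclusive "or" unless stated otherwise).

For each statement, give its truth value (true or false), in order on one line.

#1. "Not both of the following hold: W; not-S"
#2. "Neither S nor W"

#1: This is W ↑ ¬S.

¬S = ¬F = T
W ↑ ¬S = T ↑ T = F
Hence #1 is false.

#2: This is S ↓ W.

S ↓ W = F ↓ T = F
Hence #2 is false.

#1 F, #2 F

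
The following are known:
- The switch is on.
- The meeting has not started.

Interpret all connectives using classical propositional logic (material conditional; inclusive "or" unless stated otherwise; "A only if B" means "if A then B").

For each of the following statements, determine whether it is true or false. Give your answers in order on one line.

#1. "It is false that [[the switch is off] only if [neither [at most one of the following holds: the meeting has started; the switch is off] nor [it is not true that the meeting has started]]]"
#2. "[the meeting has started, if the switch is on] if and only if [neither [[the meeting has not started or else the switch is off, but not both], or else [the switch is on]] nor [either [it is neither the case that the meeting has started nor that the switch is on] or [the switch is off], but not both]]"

Let P = "the switch is on" (T), G = "the meeting has started" (F).

#1: In symbols: ¬(¬P → ((G ↑ ¬P) ↓ ¬G))

¬P = ¬T = F
¬P = ¬T = F
G ↑ ¬P = F ↑ F = T
¬G = ¬F = T
(G ↑ ¬P) ↓ ¬G = T ↓ T = F
¬P → ((G ↑ ¬P) ↓ ¬G) = F → F = T
¬(¬P → ((G ↑ ¬P) ↓ ¬G)) = ¬T = F
Thus #1 is false.

#2: Formalization: (P → G) ↔ (((¬G ⊕ ¬P) ∨ P) ↓ ((G ↓ P) ⊕ ¬P))

P → G = T → F = F
¬G = ¬F = T
¬P = ¬T = F
¬G ⊕ ¬P = T ⊕ F = T
(¬G ⊕ ¬P) ∨ P = T ∨ T = T
G ↓ P = F ↓ T = F
¬P = ¬T = F
(G ↓ P) ⊕ ¬P = F ⊕ F = F
((¬G ⊕ ¬P) ∨ P) ↓ ((G ↓ P) ⊕ ¬P) = T ↓ F = F
(P → G) ↔ (((¬G ⊕ ¬P) ∨ P) ↓ ((G ↓ P) ⊕ ¬P)) = F ↔ F = T
Thus #2 is true.

#1 F / #2 T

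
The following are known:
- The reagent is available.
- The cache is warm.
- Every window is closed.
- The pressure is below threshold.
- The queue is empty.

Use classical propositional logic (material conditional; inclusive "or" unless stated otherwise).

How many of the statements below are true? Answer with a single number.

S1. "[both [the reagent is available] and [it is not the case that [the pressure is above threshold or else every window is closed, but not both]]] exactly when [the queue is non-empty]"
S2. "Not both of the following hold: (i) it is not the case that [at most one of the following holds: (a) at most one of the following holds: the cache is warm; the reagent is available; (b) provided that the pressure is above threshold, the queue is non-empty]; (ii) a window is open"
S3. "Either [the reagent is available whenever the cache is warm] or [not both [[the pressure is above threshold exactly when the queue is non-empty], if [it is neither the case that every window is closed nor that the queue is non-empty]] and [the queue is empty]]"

3

Let P = "the reagent is available" (T), S = "the pressure is above threshold" (F), R = "a window is open" (F), U = "the queue is empty" (T), Q = "the cache is warm" (T).

S1: This is (P ∧ ¬(S ⊕ ¬R)) ↔ ¬U.

¬R = ¬F = T
S ⊕ ¬R = F ⊕ T = T
¬(S ⊕ ¬R) = ¬T = F
P ∧ ¬(S ⊕ ¬R) = T ∧ F = F
¬U = ¬T = F
(P ∧ ¬(S ⊕ ¬R)) ↔ ¬U = F ↔ F = T
Thus S1 is true.

S2: Parsed as ¬((Q ↑ P) ↑ (S → ¬U)) ↑ R

Q ↑ P = T ↑ T = F
¬U = ¬T = F
S → ¬U = F → F = T
(Q ↑ P) ↑ (S → ¬U) = F ↑ T = T
¬((Q ↑ P) ↑ (S → ¬U)) = ¬T = F
¬((Q ↑ P) ↑ (S → ¬U)) ↑ R = F ↑ F = T
Hence S2 is true.

S3: This is (Q → P) ∨ (((¬R ↓ ¬U) → (S ↔ ¬U)) ↑ U).

Q → P = T → T = T
¬R = ¬F = T
¬U = ¬T = F
¬R ↓ ¬U = T ↓ F = F
¬U = ¬T = F
S ↔ ¬U = F ↔ F = T
(¬R ↓ ¬U) → (S ↔ ¬U) = F → T = T
((¬R ↓ ¬U) → (S ↔ ¬U)) ↑ U = T ↑ T = F
(Q → P) ∨ (((¬R ↓ ¬U) → (S ↔ ¬U)) ↑ U) = T ∨ F = T
Thus S3 is true.

3 of the 3 statements are true.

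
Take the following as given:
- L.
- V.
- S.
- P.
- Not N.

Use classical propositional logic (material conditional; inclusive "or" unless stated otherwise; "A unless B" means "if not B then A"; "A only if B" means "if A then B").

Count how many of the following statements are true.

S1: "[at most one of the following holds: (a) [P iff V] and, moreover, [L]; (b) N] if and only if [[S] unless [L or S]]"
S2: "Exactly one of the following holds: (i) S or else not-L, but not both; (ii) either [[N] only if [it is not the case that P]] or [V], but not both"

2

S1: In symbols: (((P ↔ V) ∧ L) ↑ N) ↔ (S ∨ (L ∨ S))

P ↔ V = T ↔ T = T
(P ↔ V) ∧ L = T ∧ T = T
((P ↔ V) ∧ L) ↑ N = T ↑ F = T
L ∨ S = T ∨ T = T
S ∨ (L ∨ S) = T ∨ T = T
(((P ↔ V) ∧ L) ↑ N) ↔ (S ∨ (L ∨ S)) = T ↔ T = T
Hence S1 is true.

S2: Parsed as (S ⊕ ¬L) ⊕ ((N → ¬P) ⊕ V)

¬L = ¬T = F
S ⊕ ¬L = T ⊕ F = T
¬P = ¬T = F
N → ¬P = F → F = T
(N → ¬P) ⊕ V = T ⊕ T = F
(S ⊕ ¬L) ⊕ ((N → ¬P) ⊕ V) = T ⊕ F = T
Thus S2 is true.

Count: 2.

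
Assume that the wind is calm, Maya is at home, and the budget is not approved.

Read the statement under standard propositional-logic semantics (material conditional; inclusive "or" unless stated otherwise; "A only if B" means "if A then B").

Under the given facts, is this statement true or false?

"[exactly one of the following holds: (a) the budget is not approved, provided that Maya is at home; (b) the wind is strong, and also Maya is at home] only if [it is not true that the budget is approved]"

true

Let U = "Maya is at home" (True), R = "the budget is approved" (False), V = "the wind is strong" (False).
This is ((U -> not R) xor (V and U)) -> not R.

not R = not False = True
U -> not R = True -> True = True
V and U = False and True = False
(U -> not R) xor (V and U) = True xor False = True
not R = not False = True
((U -> not R) xor (V and U)) -> not R = True -> True = True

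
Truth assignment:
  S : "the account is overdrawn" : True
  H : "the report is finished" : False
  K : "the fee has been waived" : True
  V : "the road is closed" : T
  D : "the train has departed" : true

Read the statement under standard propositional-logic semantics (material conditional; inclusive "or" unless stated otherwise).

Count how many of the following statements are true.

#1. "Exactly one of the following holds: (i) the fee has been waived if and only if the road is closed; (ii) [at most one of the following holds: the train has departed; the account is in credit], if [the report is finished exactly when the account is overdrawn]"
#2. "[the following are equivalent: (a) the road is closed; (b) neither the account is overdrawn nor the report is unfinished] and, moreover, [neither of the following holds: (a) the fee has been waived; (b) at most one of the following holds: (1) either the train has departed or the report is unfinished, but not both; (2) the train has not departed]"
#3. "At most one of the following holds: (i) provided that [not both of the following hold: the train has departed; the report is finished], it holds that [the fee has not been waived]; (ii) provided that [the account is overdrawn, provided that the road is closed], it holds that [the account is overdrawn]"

1

#1: This is (K <-> V) xor ((H <-> S) -> (D nand ~S)).

K <-> V = T <-> T = T
H <-> S = F <-> T = F
~S = ~T = F
D nand ~S = T nand F = T
(H <-> S) -> (D nand ~S) = F -> T = T
(K <-> V) xor ((H <-> S) -> (D nand ~S)) = T xor T = F
Thus #1 is false.

#2: Formalization: (V <-> (S nor ~H)) & (K nor ((D xor ~H) nand ~D))

~H = ~F = T
S nor ~H = T nor T = F
V <-> (S nor ~H) = T <-> F = F
~H = ~F = T
D xor ~H = T xor T = F
~D = ~T = F
(D xor ~H) nand ~D = F nand F = T
K nor ((D xor ~H) nand ~D) = T nor T = F
(V <-> (S nor ~H)) & (K nor ((D xor ~H) nand ~D)) = F & F = F
So #2 is false.

#3: This is ((D nand H) -> ~K) nand ((V -> S) -> S).

D nand H = T nand F = T
~K = ~T = F
(D nand H) -> ~K = T -> F = F
V -> S = T -> T = T
(V -> S) -> S = T -> T = T
((D nand H) -> ~K) nand ((V -> S) -> S) = F nand T = T
Thus #3 is true.

Count: 1.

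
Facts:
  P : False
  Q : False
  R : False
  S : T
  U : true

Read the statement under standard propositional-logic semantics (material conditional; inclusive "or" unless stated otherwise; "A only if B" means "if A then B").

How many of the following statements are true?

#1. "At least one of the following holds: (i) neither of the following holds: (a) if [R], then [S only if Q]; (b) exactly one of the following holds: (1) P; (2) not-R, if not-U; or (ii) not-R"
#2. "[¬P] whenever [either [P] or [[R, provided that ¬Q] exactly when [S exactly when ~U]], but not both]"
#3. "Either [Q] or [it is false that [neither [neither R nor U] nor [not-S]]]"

#1: This is ((R -> (S -> Q)) nor (P xor (not U -> not R))) or not R.

S -> Q = True -> False = False
R -> (S -> Q) = False -> False = True
not U = not True = False
not R = not False = True
not U -> not R = False -> True = True
P xor (not U -> not R) = False xor True = True
(R -> (S -> Q)) nor (P xor (not U -> not R)) = True nor True = False
not R = not False = True
((R -> (S -> Q)) nor (P xor (not U -> not R))) or not R = False or True = True
Thus #1 is true.

#2: In symbols: (P xor ((not Q -> R) iff (S iff not U))) -> not P

not Q = not False = True
not Q -> R = True -> False = False
not U = not True = False
S iff not U = True iff False = False
(not Q -> R) iff (S iff not U) = False iff False = True
P xor ((not Q -> R) iff (S iff not U)) = False xor True = True
not P = not False = True
(P xor ((not Q -> R) iff (S iff not U))) -> not P = True -> True = True
So #2 is true.

#3: In symbols: Q or not ((R nor U) nor not S)

R nor U = False nor True = False
not S = not True = False
(R nor U) nor not S = False nor False = True
not ((R nor U) nor not S) = not True = False
Q or not ((R nor U) nor not S) = False or False = False
Thus #3 is false.

Count: 2.

2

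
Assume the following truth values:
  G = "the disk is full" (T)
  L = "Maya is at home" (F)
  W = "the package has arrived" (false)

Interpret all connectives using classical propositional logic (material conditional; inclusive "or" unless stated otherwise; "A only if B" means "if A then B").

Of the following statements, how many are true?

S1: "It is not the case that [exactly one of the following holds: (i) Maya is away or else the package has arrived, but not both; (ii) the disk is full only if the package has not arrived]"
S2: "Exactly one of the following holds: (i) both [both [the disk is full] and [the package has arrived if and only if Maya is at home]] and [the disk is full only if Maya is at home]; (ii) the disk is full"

2

S1: This is not ((not L xor W) xor (G -> not W)).

not L = not False = True
not L xor W = True xor False = True
not W = not False = True
G -> not W = True -> True = True
(not L xor W) xor (G -> not W) = True xor True = False
not ((not L xor W) xor (G -> not W)) = not False = True
Thus S1 is true.

S2: In symbols: ((G and (W iff L)) and (G -> L)) xor G

W iff L = False iff False = True
G and (W iff L) = True and True = True
G -> L = True -> False = False
(G and (W iff L)) and (G -> L) = True and False = False
((G and (W iff L)) and (G -> L)) xor G = False xor True = True
Thus S2 is true.

True statements: 2 (S1, S2).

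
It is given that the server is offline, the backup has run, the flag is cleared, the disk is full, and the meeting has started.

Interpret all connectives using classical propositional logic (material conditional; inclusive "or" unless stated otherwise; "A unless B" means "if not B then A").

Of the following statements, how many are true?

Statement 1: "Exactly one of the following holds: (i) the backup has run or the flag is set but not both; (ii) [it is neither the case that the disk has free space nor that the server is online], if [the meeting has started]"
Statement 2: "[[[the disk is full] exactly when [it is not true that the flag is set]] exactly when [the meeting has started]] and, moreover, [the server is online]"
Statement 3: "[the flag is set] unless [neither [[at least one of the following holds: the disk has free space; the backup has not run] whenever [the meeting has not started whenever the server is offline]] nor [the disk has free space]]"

0

Let Q = "the backup has run" (T), R = "the flag is set" (F), U = "the meeting has started" (T), S = "the disk is full" (T), P = "the server is online" (F).

Statement 1: Parsed as (Q ⊕ R) ⊕ (U → (¬S ↓ P))

Q ⊕ R = T ⊕ F = T
¬S = ¬T = F
¬S ↓ P = F ↓ F = T
U → (¬S ↓ P) = T → T = T
(Q ⊕ R) ⊕ (U → (¬S ↓ P)) = T ⊕ T = F
So Statement 1 is false.

Statement 2: In symbols: ((S ↔ ¬R) ↔ U) ∧ P

¬R = ¬F = T
S ↔ ¬R = T ↔ T = T
(S ↔ ¬R) ↔ U = T ↔ T = T
((S ↔ ¬R) ↔ U) ∧ P = T ∧ F = F
Thus Statement 2 is false.

Statement 3: Formalization: R ∨ (((¬P → ¬U) → (¬S ∨ ¬Q)) ↓ ¬S)

¬P = ¬F = T
¬U = ¬T = F
¬P → ¬U = T → F = F
¬S = ¬T = F
¬Q = ¬T = F
¬S ∨ ¬Q = F ∨ F = F
(¬P → ¬U) → (¬S ∨ ¬Q) = F → F = T
¬S = ¬T = F
((¬P → ¬U) → (¬S ∨ ¬Q)) ↓ ¬S = T ↓ F = F
R ∨ (((¬P → ¬U) → (¬S ∨ ¬Q)) ↓ ¬S) = F ∨ F = F
Thus Statement 3 is false.

True statements: 0 (none).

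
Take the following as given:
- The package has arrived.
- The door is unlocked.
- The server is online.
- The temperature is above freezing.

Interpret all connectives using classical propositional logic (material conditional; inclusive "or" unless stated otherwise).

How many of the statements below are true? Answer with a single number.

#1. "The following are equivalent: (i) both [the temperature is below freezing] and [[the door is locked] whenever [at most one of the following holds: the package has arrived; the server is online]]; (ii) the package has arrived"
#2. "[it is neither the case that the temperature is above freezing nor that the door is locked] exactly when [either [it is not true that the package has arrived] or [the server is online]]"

Let S = "the temperature is below freezing" (F), P = "the package has arrived" (T), R = "the server is online" (T), Q = "the door is locked" (F).

#1: This is (S ∧ ((P ↑ R) → Q)) ↔ P.

P ↑ R = T ↑ T = F
(P ↑ R) → Q = F → F = T
S ∧ ((P ↑ R) → Q) = F ∧ T = F
(S ∧ ((P ↑ R) → Q)) ↔ P = F ↔ T = F
Hence #1 is false.

#2: This is (¬S ↓ Q) ↔ (¬P ∨ R).

¬S = ¬F = T
¬S ↓ Q = T ↓ F = F
¬P = ¬T = F
¬P ∨ R = F ∨ T = T
(¬S ↓ Q) ↔ (¬P ∨ R) = F ↔ T = F
So #2 is false.

0 of the 2 statements are true (none).

0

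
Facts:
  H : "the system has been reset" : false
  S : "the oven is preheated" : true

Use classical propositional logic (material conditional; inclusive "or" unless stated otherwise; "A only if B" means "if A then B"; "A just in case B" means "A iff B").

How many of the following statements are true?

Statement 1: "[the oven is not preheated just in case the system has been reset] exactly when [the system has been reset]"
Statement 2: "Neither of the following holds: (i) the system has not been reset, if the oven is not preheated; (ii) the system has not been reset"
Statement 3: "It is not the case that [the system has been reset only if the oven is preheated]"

Statement 1: Formalization: (¬S ↔ H) ↔ H

¬S = ¬T = F
¬S ↔ H = F ↔ F = T
(¬S ↔ H) ↔ H = T ↔ F = F
Hence Statement 1 is false.

Statement 2: In symbols: (¬S → ¬H) ↓ ¬H

¬S = ¬T = F
¬H = ¬F = T
¬S → ¬H = F → T = T
¬H = ¬F = T
(¬S → ¬H) ↓ ¬H = T ↓ T = F
Hence Statement 2 is false.

Statement 3: Formalization: ¬(H → S)

H → S = F → T = T
¬(H → S) = ¬T = F
Thus Statement 3 is false.

0 of the 3 statements are true (none).

0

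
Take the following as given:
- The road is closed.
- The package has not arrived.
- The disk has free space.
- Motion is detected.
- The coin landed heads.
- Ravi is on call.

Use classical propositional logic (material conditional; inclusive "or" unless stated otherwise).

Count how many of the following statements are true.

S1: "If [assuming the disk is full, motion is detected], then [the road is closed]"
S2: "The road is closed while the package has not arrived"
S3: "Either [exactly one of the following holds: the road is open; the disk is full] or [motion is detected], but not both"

Let R = "the disk is full" (F), S = "motion is detected" (T), P = "the road is closed" (T), Q = "the package has arrived" (F).

S1: This is (R -> S) -> P.

R -> S = F -> T = T
(R -> S) -> P = T -> T = T
Thus S1 is true.

S2: Formalization: P & ~Q

~Q = ~F = T
P & ~Q = T & T = T
Thus S2 is true.

S3: This is (~P xor R) xor S.

~P = ~T = F
~P xor R = F xor F = F
(~P xor R) xor S = F xor T = T
Hence S3 is true.

True statements: 3 (S1, S2, S3).

3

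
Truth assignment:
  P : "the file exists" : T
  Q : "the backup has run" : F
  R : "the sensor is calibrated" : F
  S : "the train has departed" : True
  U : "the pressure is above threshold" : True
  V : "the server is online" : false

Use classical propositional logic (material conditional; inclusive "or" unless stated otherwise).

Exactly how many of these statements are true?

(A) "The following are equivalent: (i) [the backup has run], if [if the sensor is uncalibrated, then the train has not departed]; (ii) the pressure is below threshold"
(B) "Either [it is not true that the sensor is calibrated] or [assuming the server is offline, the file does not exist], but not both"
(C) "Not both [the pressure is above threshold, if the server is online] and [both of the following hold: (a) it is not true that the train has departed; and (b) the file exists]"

(A): Formalization: ((~R -> ~S) -> Q) <-> ~U

~R = ~F = T
~S = ~T = F
~R -> ~S = T -> F = F
(~R -> ~S) -> Q = F -> F = T
~U = ~T = F
((~R -> ~S) -> Q) <-> ~U = T <-> F = F
Hence (A) is false.

(B): In symbols: ~R xor (~V -> ~P)

~R = ~F = T
~V = ~F = T
~P = ~T = F
~V -> ~P = T -> F = F
~R xor (~V -> ~P) = T xor F = T
Thus (B) is true.

(C): Parsed as (V -> U) nand (~S & P)

V -> U = F -> T = T
~S = ~T = F
~S & P = F & T = F
(V -> U) nand (~S & P) = T nand F = T
So (C) is true.

Count: 2.

2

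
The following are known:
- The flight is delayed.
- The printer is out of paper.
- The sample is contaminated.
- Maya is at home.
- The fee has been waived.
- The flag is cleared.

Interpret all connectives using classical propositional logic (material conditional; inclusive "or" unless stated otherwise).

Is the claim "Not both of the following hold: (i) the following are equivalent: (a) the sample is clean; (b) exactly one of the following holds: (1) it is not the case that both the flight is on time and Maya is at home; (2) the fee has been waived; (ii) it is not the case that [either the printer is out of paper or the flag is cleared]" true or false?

true

Let R = "the sample is contaminated" (T), P = "the flight is delayed" (T), S = "Maya is at home" (T), U = "the fee has been waived" (T), Q = "the printer has paper" (F), V = "the flag is set" (F).
In symbols: (¬R ↔ ((¬P ↑ S) ⊕ U)) ↑ ¬(¬Q ∨ ¬V)

¬R = ¬T = F
¬P = ¬T = F
¬P ↑ S = F ↑ T = T
(¬P ↑ S) ⊕ U = T ⊕ T = F
¬R ↔ ((¬P ↑ S) ⊕ U) = F ↔ F = T
¬Q = ¬F = T
¬V = ¬F = T
¬Q ∨ ¬V = T ∨ T = T
¬(¬Q ∨ ¬V) = ¬T = F
(¬R ↔ ((¬P ↑ S) ⊕ U)) ↑ ¬(¬Q ∨ ¬V) = T ↑ F = T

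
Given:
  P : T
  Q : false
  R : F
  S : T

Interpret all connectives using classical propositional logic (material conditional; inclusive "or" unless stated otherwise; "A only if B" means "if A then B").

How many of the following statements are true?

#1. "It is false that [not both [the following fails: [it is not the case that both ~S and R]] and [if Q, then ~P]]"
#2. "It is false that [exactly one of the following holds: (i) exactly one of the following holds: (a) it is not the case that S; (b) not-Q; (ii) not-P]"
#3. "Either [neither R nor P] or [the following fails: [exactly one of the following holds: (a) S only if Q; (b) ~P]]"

1

#1: In symbols: not (not (not S nand R) nand (Q -> not P))

not S = not True = False
not S nand R = False nand False = True
not (not S nand R) = not True = False
not P = not True = False
Q -> not P = False -> False = True
not (not S nand R) nand (Q -> not P) = False nand True = True
not (not (not S nand R) nand (Q -> not P)) = not True = False
Hence #1 is false.

#2: This is not ((not S xor not Q) xor not P).

not S = not True = False
not Q = not False = True
not S xor not Q = False xor True = True
not P = not True = False
(not S xor not Q) xor not P = True xor False = True
not ((not S xor not Q) xor not P) = not True = False
Hence #2 is false.

#3: Formalization: (R nor P) or not ((S -> Q) xor not P)

R nor P = False nor True = False
S -> Q = True -> False = False
not P = not True = False
(S -> Q) xor not P = False xor False = False
not ((S -> Q) xor not P) = not False = True
(R nor P) or not ((S -> Q) xor not P) = False or True = True
Hence #3 is true.

1 of the 3 statements is true (#3).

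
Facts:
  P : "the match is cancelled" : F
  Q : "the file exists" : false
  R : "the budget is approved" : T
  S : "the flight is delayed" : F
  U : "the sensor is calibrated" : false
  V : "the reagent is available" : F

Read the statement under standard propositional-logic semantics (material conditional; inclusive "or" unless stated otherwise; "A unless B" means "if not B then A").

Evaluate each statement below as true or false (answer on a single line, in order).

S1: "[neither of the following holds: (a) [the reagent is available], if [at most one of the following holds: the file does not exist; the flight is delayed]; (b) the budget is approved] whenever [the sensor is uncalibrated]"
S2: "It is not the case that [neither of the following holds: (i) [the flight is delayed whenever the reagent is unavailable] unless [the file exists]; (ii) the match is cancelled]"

S1: Formalization: ¬U → (((¬Q ↑ S) → V) ↓ R)

¬U = ¬F = T
¬Q = ¬F = T
¬Q ↑ S = T ↑ F = T
(¬Q ↑ S) → V = T → F = F
((¬Q ↑ S) → V) ↓ R = F ↓ T = F
¬U → (((¬Q ↑ S) → V) ↓ R) = T → F = F
Thus S1 is false.

S2: In symbols: ¬(((¬V → S) ∨ Q) ↓ P)

¬V = ¬F = T
¬V → S = T → F = F
(¬V → S) ∨ Q = F ∨ F = F
((¬V → S) ∨ Q) ↓ P = F ↓ F = T
¬(((¬V → S) ∨ Q) ↓ P) = ¬T = F
Hence S2 is false.

S1 F; S2 F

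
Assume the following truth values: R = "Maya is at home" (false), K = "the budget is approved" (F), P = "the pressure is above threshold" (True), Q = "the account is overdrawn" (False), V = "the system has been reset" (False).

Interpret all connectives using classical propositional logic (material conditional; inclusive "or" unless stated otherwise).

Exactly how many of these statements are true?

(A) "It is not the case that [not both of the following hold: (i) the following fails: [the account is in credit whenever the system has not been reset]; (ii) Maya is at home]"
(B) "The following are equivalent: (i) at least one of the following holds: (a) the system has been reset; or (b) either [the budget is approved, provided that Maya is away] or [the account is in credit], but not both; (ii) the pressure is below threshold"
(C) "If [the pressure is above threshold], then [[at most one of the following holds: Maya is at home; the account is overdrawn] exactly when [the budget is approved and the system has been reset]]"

(A): In symbols: not (not (not V -> not Q) nand R)

not V = not False = True
not Q = not False = True
not V -> not Q = True -> True = True
not (not V -> not Q) = not True = False
not (not V -> not Q) nand R = False nand False = True
not (not (not V -> not Q) nand R) = not True = False
Hence (A) is false.

(B): This is (V or ((not R -> K) xor not Q)) iff not P.

not R = not False = True
not R -> K = True -> False = False
not Q = not False = True
(not R -> K) xor not Q = False xor True = True
V or ((not R -> K) xor not Q) = False or True = True
not P = not True = False
(V or ((not R -> K) xor not Q)) iff not P = True iff False = False
Thus (B) is false.

(C): In symbols: P -> ((R nand Q) iff (K and V))

R nand Q = False nand False = True
K and V = False and False = False
(R nand Q) iff (K and V) = True iff False = False
P -> ((R nand Q) iff (K and V)) = True -> False = False
Thus (C) is false.

Count: 0.

0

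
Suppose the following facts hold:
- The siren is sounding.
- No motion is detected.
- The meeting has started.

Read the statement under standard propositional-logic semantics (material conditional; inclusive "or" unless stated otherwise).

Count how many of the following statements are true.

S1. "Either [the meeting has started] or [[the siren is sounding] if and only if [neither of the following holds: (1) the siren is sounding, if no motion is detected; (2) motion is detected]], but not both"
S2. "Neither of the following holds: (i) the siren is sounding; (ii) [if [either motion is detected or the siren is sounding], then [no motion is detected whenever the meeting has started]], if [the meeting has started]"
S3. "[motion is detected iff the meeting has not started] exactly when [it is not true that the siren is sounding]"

Let R = "the meeting has started" (T), P = "the siren is sounding" (T), Q = "motion is detected" (F).

S1: In symbols: R ⊕ (P ↔ ((¬Q → P) ↓ Q))

¬Q = ¬F = T
¬Q → P = T → T = T
(¬Q → P) ↓ Q = T ↓ F = F
P ↔ ((¬Q → P) ↓ Q) = T ↔ F = F
R ⊕ (P ↔ ((¬Q → P) ↓ Q)) = T ⊕ F = T
Thus S1 is true.

S2: In symbols: P ↓ (R → ((Q ∨ P) → (R → ¬Q)))

Q ∨ P = F ∨ T = T
¬Q = ¬F = T
R → ¬Q = T → T = T
(Q ∨ P) → (R → ¬Q) = T → T = T
R → ((Q ∨ P) → (R → ¬Q)) = T → T = T
P ↓ (R → ((Q ∨ P) → (R → ¬Q))) = T ↓ T = F
Thus S2 is false.

S3: In symbols: (Q ↔ ¬R) ↔ ¬P

¬R = ¬T = F
Q ↔ ¬R = F ↔ F = T
¬P = ¬T = F
(Q ↔ ¬R) ↔ ¬P = T ↔ F = F
Hence S3 is false.

1 of the 3 statements is true (S1).

1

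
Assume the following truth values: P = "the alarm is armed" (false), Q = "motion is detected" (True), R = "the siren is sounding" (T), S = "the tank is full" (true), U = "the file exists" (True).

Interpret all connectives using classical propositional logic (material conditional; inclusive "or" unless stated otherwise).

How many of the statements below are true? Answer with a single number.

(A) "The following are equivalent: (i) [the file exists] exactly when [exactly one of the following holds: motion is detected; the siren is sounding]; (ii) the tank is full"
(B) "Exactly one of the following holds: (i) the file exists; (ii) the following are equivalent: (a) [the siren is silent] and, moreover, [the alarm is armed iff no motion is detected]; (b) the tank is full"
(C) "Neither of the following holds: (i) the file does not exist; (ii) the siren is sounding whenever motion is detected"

1

(A): In symbols: (U ↔ (Q ⊕ R)) ↔ S

Q ⊕ R = T ⊕ T = F
U ↔ (Q ⊕ R) = T ↔ F = F
(U ↔ (Q ⊕ R)) ↔ S = F ↔ T = F
Hence (A) is false.

(B): Parsed as U ⊕ ((¬R ∧ (P ↔ ¬Q)) ↔ S)

¬R = ¬T = F
¬Q = ¬T = F
P ↔ ¬Q = F ↔ F = T
¬R ∧ (P ↔ ¬Q) = F ∧ T = F
(¬R ∧ (P ↔ ¬Q)) ↔ S = F ↔ T = F
U ⊕ ((¬R ∧ (P ↔ ¬Q)) ↔ S) = T ⊕ F = T
Thus (B) is true.

(C): Formalization: ¬U ↓ (Q → R)

¬U = ¬T = F
Q → R = T → T = T
¬U ↓ (Q → R) = F ↓ T = F
Hence (C) is false.

True statements: 1 ((B)).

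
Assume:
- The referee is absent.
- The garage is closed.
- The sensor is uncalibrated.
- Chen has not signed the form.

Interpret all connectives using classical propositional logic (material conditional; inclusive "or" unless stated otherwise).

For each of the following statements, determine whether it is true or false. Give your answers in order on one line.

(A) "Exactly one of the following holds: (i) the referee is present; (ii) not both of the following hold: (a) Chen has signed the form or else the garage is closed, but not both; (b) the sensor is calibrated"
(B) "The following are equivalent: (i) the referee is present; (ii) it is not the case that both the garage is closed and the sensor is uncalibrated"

Let P = "the referee is present" (F), S = "Chen has signed the form" (F), Q = "the garage is closed" (T), R = "the sensor is calibrated" (F).

(A): Formalization: P xor ((S xor Q) nand R)

S xor Q = F xor T = T
(S xor Q) nand R = T nand F = T
P xor ((S xor Q) nand R) = F xor T = T
So (A) is true.

(B): Formalization: P <-> (Q nand ~R)

~R = ~F = T
Q nand ~R = T nand T = F
P <-> (Q nand ~R) = F <-> F = T
Thus (B) is true.

(A) True / (B) True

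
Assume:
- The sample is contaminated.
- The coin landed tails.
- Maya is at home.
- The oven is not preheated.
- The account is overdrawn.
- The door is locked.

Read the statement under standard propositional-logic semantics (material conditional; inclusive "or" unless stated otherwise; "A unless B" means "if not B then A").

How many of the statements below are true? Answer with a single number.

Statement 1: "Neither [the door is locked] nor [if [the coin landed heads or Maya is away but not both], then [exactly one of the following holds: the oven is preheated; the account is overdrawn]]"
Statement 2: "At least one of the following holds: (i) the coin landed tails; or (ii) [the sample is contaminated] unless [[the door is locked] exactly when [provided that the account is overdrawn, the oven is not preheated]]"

1

Let K = "the door is locked" (True), L = "the coin landed heads" (False), S = "Maya is at home" (True), M = "the oven is preheated" (False), U = "the account is overdrawn" (True), R = "the sample is contaminated" (True).

Statement 1: This is K nor ((L xor not S) -> (M xor U)).

not S = not True = False
L xor not S = False xor False = False
M xor U = False xor True = True
(L xor not S) -> (M xor U) = False -> True = True
K nor ((L xor not S) -> (M xor U)) = True nor True = False
Hence Statement 1 is false.

Statement 2: This is not L or (R or (K iff (U -> not M))).

not L = not False = True
not M = not False = True
U -> not M = True -> True = True
K iff (U -> not M) = True iff True = True
R or (K iff (U -> not M)) = True or True = True
not L or (R or (K iff (U -> not M))) = True or True = True
Thus Statement 2 is true.

1 of the 2 statements is true.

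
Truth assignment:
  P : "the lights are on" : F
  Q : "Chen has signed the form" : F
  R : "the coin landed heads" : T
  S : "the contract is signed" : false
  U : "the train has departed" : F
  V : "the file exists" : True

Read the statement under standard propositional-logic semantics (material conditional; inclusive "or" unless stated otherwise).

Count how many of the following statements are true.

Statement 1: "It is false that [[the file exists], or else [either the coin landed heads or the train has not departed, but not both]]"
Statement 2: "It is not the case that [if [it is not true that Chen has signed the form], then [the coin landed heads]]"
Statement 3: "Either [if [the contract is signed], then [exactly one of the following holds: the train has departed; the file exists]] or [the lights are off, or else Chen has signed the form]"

Statement 1: In symbols: not (V or (R xor not U))

not U = not False = True
R xor not U = True xor True = False
V or (R xor not U) = True or False = True
not (V or (R xor not U)) = not True = False
So Statement 1 is false.

Statement 2: In symbols: not (not Q -> R)

not Q = not False = True
not Q -> R = True -> True = True
not (not Q -> R) = not True = False
So Statement 2 is false.

Statement 3: Formalization: (S -> (U xor V)) or (not P or Q)

U xor V = False xor True = True
S -> (U xor V) = False -> True = True
not P = not False = True
not P or Q = True or False = True
(S -> (U xor V)) or (not P or Q) = True or True = True
Hence Statement 3 is true.

Count: 1.

1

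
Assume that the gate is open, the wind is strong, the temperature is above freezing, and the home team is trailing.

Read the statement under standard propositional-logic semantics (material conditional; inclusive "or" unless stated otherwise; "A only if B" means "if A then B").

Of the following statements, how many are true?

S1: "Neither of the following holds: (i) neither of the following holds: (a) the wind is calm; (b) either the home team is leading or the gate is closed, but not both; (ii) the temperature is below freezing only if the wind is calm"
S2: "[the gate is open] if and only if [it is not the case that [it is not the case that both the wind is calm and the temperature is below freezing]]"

Let Q = "the wind is strong" (T), S = "the home team is leading" (F), P = "the gate is open" (T), R = "the temperature is below freezing" (F).

S1: In symbols: (¬Q ↓ (S ⊕ ¬P)) ↓ (R → ¬Q)

¬Q = ¬T = F
¬P = ¬T = F
S ⊕ ¬P = F ⊕ F = F
¬Q ↓ (S ⊕ ¬P) = F ↓ F = T
¬Q = ¬T = F
R → ¬Q = F → F = T
(¬Q ↓ (S ⊕ ¬P)) ↓ (R → ¬Q) = T ↓ T = F
Thus S1 is false.

S2: This is P ↔ ¬(¬Q ↑ R).

¬Q = ¬T = F
¬Q ↑ R = F ↑ F = T
¬(¬Q ↑ R) = ¬T = F
P ↔ ¬(¬Q ↑ R) = T ↔ F = F
So S2 is false.

Count: 0.

0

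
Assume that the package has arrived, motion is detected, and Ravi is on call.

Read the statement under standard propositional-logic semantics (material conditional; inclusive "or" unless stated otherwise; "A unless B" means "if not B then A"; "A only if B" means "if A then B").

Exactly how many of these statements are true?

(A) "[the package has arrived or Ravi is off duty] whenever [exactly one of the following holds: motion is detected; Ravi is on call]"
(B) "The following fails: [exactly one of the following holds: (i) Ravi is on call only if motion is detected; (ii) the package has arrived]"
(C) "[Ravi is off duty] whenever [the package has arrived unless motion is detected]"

Let G = "motion is detected" (True), K = "Ravi is on call" (True), V = "the package has arrived" (True).

(A): In symbols: (G xor K) -> (V or not K)

G xor K = True xor True = False
not K = not True = False
V or not K = True or False = True
(G xor K) -> (V or not K) = False -> True = True
So (A) is true.

(B): This is not ((K -> G) xor V).

K -> G = True -> True = True
(K -> G) xor V = True xor True = False
not ((K -> G) xor V) = not False = True
Hence (B) is true.

(C): Parsed as (V or G) -> not K

V or G = True or True = True
not K = not True = False
(V or G) -> not K = True -> False = False
Thus (C) is false.

Count: 2.

2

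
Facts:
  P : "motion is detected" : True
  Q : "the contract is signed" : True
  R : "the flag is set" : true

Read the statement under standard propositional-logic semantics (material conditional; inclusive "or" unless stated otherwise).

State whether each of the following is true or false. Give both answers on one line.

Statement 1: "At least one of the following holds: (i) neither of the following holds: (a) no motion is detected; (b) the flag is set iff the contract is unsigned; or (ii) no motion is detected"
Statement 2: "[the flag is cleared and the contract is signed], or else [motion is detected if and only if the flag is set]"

Statement 1 T, Statement 2 T

Statement 1: Formalization: (¬P ↓ (R ↔ ¬Q)) ∨ ¬P

¬P = ¬T = F
¬Q = ¬T = F
R ↔ ¬Q = T ↔ F = F
¬P ↓ (R ↔ ¬Q) = F ↓ F = T
¬P = ¬T = F
(¬P ↓ (R ↔ ¬Q)) ∨ ¬P = T ∨ F = T
Hence Statement 1 is true.

Statement 2: This is (¬R ∧ Q) ∨ (P ↔ R).

¬R = ¬T = F
¬R ∧ Q = F ∧ T = F
P ↔ R = T ↔ T = T
(¬R ∧ Q) ∨ (P ↔ R) = F ∨ T = T
So Statement 2 is true.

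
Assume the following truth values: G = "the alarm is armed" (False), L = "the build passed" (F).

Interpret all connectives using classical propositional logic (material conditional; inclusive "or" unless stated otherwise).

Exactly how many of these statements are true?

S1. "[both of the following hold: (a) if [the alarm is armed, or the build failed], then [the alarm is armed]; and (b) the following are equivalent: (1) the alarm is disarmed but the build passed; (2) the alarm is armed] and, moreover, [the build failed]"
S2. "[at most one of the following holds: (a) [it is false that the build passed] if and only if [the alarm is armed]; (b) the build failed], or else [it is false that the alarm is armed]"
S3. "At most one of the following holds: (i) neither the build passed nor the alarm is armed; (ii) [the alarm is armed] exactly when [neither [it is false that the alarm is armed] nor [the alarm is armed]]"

S1: In symbols: (((G ∨ ¬L) → G) ∧ ((¬G ∧ L) ↔ G)) ∧ ¬L

¬L = ¬F = T
G ∨ ¬L = F ∨ T = T
(G ∨ ¬L) → G = T → F = F
¬G = ¬F = T
¬G ∧ L = T ∧ F = F
(¬G ∧ L) ↔ G = F ↔ F = T
((G ∨ ¬L) → G) ∧ ((¬G ∧ L) ↔ G) = F ∧ T = F
¬L = ¬F = T
(((G ∨ ¬L) → G) ∧ ((¬G ∧ L) ↔ G)) ∧ ¬L = F ∧ T = F
So S1 is false.

S2: Parsed as ((¬L ↔ G) ↑ ¬L) ∨ ¬G

¬L = ¬F = T
¬L ↔ G = T ↔ F = F
¬L = ¬F = T
(¬L ↔ G) ↑ ¬L = F ↑ T = T
¬G = ¬F = T
((¬L ↔ G) ↑ ¬L) ∨ ¬G = T ∨ T = T
Thus S2 is true.

S3: This is (L ↓ G) ↑ (G ↔ (¬G ↓ G)).

L ↓ G = F ↓ F = T
¬G = ¬F = T
¬G ↓ G = T ↓ F = F
G ↔ (¬G ↓ G) = F ↔ F = T
(L ↓ G) ↑ (G ↔ (¬G ↓ G)) = T ↑ T = F
So S3 is false.

Count: 1.

1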